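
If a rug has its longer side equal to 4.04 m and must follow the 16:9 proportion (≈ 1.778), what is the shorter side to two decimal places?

16:9 ≈ 1.77778.
Shorter side = 4.04 ÷ 1.77778 ≈ 2.2725 → 2.27 m.

2.27 m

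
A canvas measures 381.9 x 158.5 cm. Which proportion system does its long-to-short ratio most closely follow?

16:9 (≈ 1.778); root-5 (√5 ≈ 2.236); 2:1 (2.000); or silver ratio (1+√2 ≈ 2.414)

Ratio = 381.9 / 158.5 ≈ 2.409.
Distances: 16:9 1.778 (Δ 0.631); root-5 2.236 (Δ 0.173); 2:1 2.000 (Δ 0.409); silver ratio 2.414 (Δ 0.005).

silver ratio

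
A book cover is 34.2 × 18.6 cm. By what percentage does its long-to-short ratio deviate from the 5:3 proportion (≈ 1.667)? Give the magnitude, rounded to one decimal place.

10.3%

Ratio = 34.2 / 18.6 ≈ 1.8387.
Ideal 5:3 ≈ 1.6667. |1.8387 − 1.6667| / 1.6667 ≈ 10.32% → 10.3%.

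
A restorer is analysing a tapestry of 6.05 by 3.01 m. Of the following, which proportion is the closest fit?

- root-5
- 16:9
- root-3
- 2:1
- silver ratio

2:1

6.05/3.01 ≈ 2.010. Nearest candidates are 2:1 (2.000, off by 0.010) and root-5 (2.236, off by 0.226).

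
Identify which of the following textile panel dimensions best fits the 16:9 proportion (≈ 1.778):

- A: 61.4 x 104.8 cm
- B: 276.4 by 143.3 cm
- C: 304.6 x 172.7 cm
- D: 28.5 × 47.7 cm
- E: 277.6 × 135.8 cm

C

Target 16:9 ≈ 1.778.
A: 1.707 (Δ0.071)  B: 1.929 (Δ0.151)  C: 1.764 (Δ0.014)  D: 1.674 (Δ0.104)  E: 2.044 (Δ0.266)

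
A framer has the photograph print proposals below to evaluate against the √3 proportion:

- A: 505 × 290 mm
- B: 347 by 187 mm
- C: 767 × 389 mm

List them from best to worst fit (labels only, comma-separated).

A, B, C

Ratios: A = 505 / 290 ≈ 1.741; B = 347 / 187 ≈ 1.856; C = 767 / 389 ≈ 1.972.
|Δ from 1.732|: A 0.009; B 0.124; C 0.240.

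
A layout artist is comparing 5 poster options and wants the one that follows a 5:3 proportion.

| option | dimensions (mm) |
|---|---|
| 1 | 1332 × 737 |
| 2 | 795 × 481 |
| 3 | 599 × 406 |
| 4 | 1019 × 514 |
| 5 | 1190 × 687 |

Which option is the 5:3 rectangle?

2

Target 5:3 ≈ 1.667.
1: 1.807 (Δ0.140)  2: 1.653 (Δ0.014)  3: 1.475 (Δ0.192)  4: 1.982 (Δ0.315)  5: 1.732 (Δ0.065)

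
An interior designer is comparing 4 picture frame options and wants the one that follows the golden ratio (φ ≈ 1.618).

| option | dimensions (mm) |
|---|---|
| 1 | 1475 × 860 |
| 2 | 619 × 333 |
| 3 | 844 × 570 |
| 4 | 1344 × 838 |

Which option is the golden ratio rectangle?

4

Ratios (long/short): 1 ≈ 1.715; 2 ≈ 1.859; 3 ≈ 1.481; 4 ≈ 1.604.
golden ratio ≈ 1.618; option 4 is nearest (Δ 0.014).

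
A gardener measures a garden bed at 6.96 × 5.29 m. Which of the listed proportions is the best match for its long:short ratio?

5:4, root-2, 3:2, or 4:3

4:3

6.96/5.29 ≈ 1.316. Nearest candidates are 4:3 (1.333, off by 0.017) and 5:4 (1.250, off by 0.066).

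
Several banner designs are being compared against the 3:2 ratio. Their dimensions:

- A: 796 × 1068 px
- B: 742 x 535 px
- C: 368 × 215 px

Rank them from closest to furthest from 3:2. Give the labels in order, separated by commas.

A: 1068/796 ≈ 1.342 → |1.342 − 1.500| = 0.158
B: 742/535 ≈ 1.387 → |1.387 − 1.500| = 0.113
C: 368/215 ≈ 1.712 → |1.712 − 1.500| = 0.212

B, A, C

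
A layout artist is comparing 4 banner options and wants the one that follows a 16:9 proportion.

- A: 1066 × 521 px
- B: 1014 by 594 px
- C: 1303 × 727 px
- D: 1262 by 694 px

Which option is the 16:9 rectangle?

C

Ratios (long/short): A ≈ 2.046; B ≈ 1.707; C ≈ 1.792; D ≈ 1.818.
16:9 ≈ 1.778; option C is nearest (Δ 0.014).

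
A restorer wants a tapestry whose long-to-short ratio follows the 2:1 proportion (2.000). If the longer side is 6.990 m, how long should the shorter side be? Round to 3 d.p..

2:1 = 2.00000.
Shorter side = 6.990 ÷ 2.00000 ≈ 3.49500 → 3.495 m.

3.495 m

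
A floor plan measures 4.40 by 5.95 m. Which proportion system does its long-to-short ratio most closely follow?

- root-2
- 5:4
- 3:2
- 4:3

4:3

5.95/4.40 ≈ 1.352. Nearest candidates are 4:3 (1.333, off by 0.019) and root-2 (1.414, off by 0.062).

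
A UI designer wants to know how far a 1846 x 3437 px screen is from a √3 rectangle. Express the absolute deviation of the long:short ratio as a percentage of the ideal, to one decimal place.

7.5%

Ratio = 3437 / 1846 ≈ 1.8619.
Ideal root-3 ≈ 1.7321. |1.8619 − 1.7321| / 1.7321 ≈ 7.49% → 7.5%.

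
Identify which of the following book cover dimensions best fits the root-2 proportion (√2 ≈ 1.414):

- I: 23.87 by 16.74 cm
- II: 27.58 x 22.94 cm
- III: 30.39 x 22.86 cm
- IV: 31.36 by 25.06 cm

I

Target root-2 ≈ 1.414.
I: 1.426 (Δ0.012)  II: 1.202 (Δ0.212)  III: 1.329 (Δ0.085)  IV: 1.251 (Δ0.163)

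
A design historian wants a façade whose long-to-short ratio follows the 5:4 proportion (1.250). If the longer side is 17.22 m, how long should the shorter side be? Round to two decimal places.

5:4 = 1.25000.
Shorter side = 17.22 ÷ 1.25000 ≈ 13.7760 → 13.78 m.

13.78 m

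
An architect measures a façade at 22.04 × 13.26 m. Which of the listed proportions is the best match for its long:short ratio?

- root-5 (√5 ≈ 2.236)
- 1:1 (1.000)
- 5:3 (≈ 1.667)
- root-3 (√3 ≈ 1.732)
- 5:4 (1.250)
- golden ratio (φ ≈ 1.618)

5:3

Ratio = 22.04 / 13.26 ≈ 1.662.
Distances: root-5 2.236 (Δ 0.574); 1:1 1.000 (Δ 0.662); 5:3 1.667 (Δ 0.005); root-3 1.732 (Δ 0.070); 5:4 1.250 (Δ 0.412); golden ratio 1.618 (Δ 0.044).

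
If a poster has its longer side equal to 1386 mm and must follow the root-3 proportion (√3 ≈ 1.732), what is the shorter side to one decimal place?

800.2 mm

root-3 ≈ 1.73205.
Shorter side = 1386 ÷ 1.73205 ≈ 800.208 → 800.2 mm.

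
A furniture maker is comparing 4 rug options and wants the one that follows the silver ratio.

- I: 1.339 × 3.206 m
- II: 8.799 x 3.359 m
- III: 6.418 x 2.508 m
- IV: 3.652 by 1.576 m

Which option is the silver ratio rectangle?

I

Ratios (long/short): I ≈ 2.394; II ≈ 2.620; III ≈ 2.559; IV ≈ 2.317.
silver ratio ≈ 2.414; option I is nearest (Δ 0.020).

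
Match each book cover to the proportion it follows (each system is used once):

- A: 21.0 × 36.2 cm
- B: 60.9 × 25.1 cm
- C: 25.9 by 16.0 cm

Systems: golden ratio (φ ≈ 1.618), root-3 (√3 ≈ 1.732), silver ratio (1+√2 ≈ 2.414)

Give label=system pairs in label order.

A = 36.2/21.0 ≈ 1.724 → root-3 (1.732)
B = 60.9/25.1 ≈ 2.426 → silver ratio (2.414)
C = 25.9/16.0 ≈ 1.619 → golden ratio (1.618)

A=root-3, B=silver ratio, C=golden ratio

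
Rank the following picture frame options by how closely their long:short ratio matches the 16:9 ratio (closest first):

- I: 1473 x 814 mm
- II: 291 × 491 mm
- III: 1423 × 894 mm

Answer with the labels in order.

Ratios: I = 1473 / 814 ≈ 1.810; II = 491 / 291 ≈ 1.687; III = 1423 / 894 ≈ 1.592.
|Δ from 1.778|: I 0.032; II 0.091; III 0.186.

I, II, III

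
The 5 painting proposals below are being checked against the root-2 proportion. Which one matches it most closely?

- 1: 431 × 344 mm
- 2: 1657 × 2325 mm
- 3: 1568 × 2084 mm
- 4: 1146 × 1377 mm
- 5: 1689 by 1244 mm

Target root-2 ≈ 1.414.
1: 1.253 (Δ0.161)  2: 1.403 (Δ0.011)  3: 1.329 (Δ0.085)  4: 1.202 (Δ0.212)  5: 1.358 (Δ0.056)

2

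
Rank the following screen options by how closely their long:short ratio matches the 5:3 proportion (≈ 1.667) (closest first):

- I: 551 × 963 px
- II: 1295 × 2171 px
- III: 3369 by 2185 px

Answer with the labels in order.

I: 963/551 ≈ 1.748 → |1.748 − 1.667| = 0.081
II: 2171/1295 ≈ 1.676 → |1.676 − 1.667| = 0.009
III: 3369/2185 ≈ 1.542 → |1.542 − 1.667| = 0.125

II, I, III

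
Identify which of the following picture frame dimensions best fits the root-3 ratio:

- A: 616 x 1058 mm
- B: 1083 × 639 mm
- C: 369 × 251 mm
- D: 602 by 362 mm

Ratios (long/short): A ≈ 1.718; B ≈ 1.695; C ≈ 1.470; D ≈ 1.663.
root-3 ≈ 1.732; option A is nearest (Δ 0.014).

A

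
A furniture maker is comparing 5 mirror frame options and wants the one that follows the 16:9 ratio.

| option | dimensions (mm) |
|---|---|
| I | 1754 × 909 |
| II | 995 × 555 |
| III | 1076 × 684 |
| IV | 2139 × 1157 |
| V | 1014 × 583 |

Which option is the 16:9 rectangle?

II

Target 16:9 ≈ 1.778.
I: 1.930 (Δ0.152)  II: 1.793 (Δ0.015)  III: 1.573 (Δ0.205)  IV: 1.849 (Δ0.071)  V: 1.739 (Δ0.039)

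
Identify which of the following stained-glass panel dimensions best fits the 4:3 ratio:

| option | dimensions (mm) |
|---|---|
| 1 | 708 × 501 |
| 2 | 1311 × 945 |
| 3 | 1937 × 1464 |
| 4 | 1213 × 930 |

Ratios (long/short): 1 ≈ 1.413; 2 ≈ 1.387; 3 ≈ 1.323; 4 ≈ 1.304.
4:3 ≈ 1.333; option 3 is nearest (Δ 0.010).

3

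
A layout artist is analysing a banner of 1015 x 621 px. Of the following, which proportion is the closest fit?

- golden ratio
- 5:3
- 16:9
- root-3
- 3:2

golden ratio

1015/621 ≈ 1.634. Nearest candidates are golden ratio (1.618, off by 0.016) and 5:3 (1.667, off by 0.033).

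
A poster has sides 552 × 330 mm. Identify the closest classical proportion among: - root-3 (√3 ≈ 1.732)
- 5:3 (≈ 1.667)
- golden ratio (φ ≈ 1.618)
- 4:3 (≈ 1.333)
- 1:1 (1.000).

5:3

552/330 ≈ 1.673. Nearest candidates are 5:3 (1.667, off by 0.006) and golden ratio (1.618, off by 0.055).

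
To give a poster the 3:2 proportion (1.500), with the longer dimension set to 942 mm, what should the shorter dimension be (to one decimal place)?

3:2 = 1.50000.
Shorter side = 942 ÷ 1.50000 ≈ 628.000 → 628.0 mm.

628.0 mm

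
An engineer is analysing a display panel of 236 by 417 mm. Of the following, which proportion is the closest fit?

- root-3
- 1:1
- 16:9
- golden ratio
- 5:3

417/236 ≈ 1.767. Nearest candidates are 16:9 (1.778, off by 0.011) and root-3 (1.732, off by 0.035).

16:9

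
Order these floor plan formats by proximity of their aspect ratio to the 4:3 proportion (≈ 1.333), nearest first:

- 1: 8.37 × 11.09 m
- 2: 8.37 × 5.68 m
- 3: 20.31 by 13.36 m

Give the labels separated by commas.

Ratios: 1 = 11.09 / 8.37 ≈ 1.325; 2 = 8.37 / 5.68 ≈ 1.474; 3 = 20.31 / 13.36 ≈ 1.520.
|Δ from 1.333|: 1 0.008; 2 0.141; 3 0.187.

1, 2, 3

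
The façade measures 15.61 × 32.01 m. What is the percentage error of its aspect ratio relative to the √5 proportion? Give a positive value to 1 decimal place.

8.3%

Ratio = 32.01 / 15.61 ≈ 2.0506.
Ideal root-5 ≈ 2.2361. |2.0506 − 2.2361| / 2.2361 ≈ 8.30% → 8.3%.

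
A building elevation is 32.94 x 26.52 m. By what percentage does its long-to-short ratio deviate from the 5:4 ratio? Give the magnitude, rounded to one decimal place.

Ratio = 32.94 / 26.52 ≈ 1.2421.
Ideal 5:4 = 1.2500. |1.2421 − 1.2500| / 1.2500 ≈ 0.63% → 0.6%.

0.6%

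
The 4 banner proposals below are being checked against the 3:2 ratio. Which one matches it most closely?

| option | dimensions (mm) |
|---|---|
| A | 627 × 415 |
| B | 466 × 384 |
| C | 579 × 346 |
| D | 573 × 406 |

Target 3:2 ≈ 1.500.
A: 1.511 (Δ0.011)  B: 1.214 (Δ0.286)  C: 1.673 (Δ0.173)  D: 1.411 (Δ0.089)

A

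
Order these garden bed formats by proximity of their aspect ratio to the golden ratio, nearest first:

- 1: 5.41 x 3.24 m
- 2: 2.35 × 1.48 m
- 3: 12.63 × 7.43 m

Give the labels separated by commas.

2, 1, 3

1: 5.41/3.24 ≈ 1.670 → |1.670 − 1.618| = 0.052
2: 2.35/1.48 ≈ 1.588 → |1.588 − 1.618| = 0.030
3: 12.63/7.43 ≈ 1.700 → |1.700 − 1.618| = 0.082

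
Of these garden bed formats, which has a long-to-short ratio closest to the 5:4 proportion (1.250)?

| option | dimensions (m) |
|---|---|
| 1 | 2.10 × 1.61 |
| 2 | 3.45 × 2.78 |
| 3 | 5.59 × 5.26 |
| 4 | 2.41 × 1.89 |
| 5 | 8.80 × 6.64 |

2

Ratios (long/short): 1 ≈ 1.304; 2 ≈ 1.241; 3 ≈ 1.063; 4 ≈ 1.275; 5 ≈ 1.325.
5:4 ≈ 1.250; option 2 is nearest (Δ 0.009).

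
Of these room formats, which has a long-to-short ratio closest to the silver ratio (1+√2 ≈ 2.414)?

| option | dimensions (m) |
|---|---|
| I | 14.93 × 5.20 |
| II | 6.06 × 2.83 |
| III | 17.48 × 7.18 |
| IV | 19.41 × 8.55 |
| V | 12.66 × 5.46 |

Target silver ratio ≈ 2.414.
I: 2.871 (Δ0.457)  II: 2.141 (Δ0.273)  III: 2.435 (Δ0.021)  IV: 2.270 (Δ0.144)  V: 2.319 (Δ0.095)

III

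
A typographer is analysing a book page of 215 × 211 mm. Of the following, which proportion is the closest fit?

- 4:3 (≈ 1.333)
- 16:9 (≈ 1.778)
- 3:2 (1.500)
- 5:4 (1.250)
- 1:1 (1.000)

215/211 ≈ 1.019. Nearest candidates are 1:1 (1.000, off by 0.019) and 5:4 (1.250, off by 0.231).

1:1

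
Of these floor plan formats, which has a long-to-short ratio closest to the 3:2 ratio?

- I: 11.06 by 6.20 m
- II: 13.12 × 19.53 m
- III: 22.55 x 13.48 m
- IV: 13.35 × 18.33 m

Ratios (long/short): I ≈ 1.784; II ≈ 1.489; III ≈ 1.673; IV ≈ 1.373.
3:2 ≈ 1.500; option II is nearest (Δ 0.011).

II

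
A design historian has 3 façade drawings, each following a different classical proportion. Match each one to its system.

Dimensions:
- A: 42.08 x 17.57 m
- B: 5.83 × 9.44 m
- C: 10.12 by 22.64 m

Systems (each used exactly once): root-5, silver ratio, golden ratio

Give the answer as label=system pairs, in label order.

A=silver ratio, B=golden ratio, C=root-5

Ratios: A ≈ 2.395; B ≈ 1.619; C ≈ 2.237.
Targets: root-5 ≈ 2.236; silver ratio ≈ 2.414; golden ratio ≈ 1.618.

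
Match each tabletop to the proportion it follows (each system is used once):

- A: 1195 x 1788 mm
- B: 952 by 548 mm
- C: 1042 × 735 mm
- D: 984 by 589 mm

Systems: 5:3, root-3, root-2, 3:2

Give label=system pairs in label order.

A=3:2, B=root-3, C=root-2, D=5:3

A = 1788/1195 ≈ 1.496 → 3:2 (1.500)
B = 952/548 ≈ 1.737 → root-3 (1.732)
C = 1042/735 ≈ 1.418 → root-2 (1.414)
D = 984/589 ≈ 1.671 → 5:3 (1.667)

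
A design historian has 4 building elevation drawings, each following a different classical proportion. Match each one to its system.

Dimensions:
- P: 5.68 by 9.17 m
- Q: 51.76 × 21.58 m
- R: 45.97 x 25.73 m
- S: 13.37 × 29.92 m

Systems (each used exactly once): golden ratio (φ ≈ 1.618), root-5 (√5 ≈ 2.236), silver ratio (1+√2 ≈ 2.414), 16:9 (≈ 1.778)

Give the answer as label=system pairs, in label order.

P=golden ratio, Q=silver ratio, R=16:9, S=root-5

Ratios: P ≈ 1.614; Q ≈ 2.399; R ≈ 1.787; S ≈ 2.238.
Targets: golden ratio ≈ 1.618; root-5 ≈ 2.236; silver ratio ≈ 2.414; 16:9 ≈ 1.778.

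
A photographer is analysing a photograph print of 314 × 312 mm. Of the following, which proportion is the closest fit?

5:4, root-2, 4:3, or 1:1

Ratio = 314 / 312 ≈ 1.006.
Distances: 5:4 1.250 (Δ 0.244); root-2 1.414 (Δ 0.408); 4:3 1.333 (Δ 0.327); 1:1 1.000 (Δ 0.006).

1:1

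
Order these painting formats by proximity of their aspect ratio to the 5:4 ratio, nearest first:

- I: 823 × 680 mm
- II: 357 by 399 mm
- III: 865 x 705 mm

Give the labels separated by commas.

III, I, II

I: 823/680 ≈ 1.210 → |1.210 − 1.250| = 0.040
II: 399/357 ≈ 1.118 → |1.118 − 1.250| = 0.132
III: 865/705 ≈ 1.227 → |1.227 − 1.250| = 0.023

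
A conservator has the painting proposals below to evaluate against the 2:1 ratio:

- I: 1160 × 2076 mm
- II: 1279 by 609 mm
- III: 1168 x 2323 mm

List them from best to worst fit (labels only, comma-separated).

III, II, I

I: 2076/1160 ≈ 1.790 → |1.790 − 2.000| = 0.210
II: 1279/609 ≈ 2.100 → |2.100 − 2.000| = 0.100
III: 2323/1168 ≈ 1.989 → |1.989 − 2.000| = 0.011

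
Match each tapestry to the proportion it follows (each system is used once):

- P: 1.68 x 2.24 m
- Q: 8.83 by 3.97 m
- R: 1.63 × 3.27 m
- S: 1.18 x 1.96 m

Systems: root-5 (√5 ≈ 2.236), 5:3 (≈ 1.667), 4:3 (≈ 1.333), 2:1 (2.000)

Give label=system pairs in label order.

P=4:3, Q=root-5, R=2:1, S=5:3

P = 2.24/1.68 ≈ 1.333 → 4:3 (1.333)
Q = 8.83/3.97 ≈ 2.224 → root-5 (2.236)
R = 3.27/1.63 ≈ 2.006 → 2:1 (2.000)
S = 1.96/1.18 ≈ 1.661 → 5:3 (1.667)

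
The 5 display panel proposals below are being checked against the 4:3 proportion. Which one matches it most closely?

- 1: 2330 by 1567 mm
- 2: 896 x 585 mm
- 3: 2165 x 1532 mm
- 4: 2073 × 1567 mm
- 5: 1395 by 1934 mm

Target 4:3 ≈ 1.333.
1: 1.487 (Δ0.154)  2: 1.532 (Δ0.199)  3: 1.413 (Δ0.080)  4: 1.323 (Δ0.010)  5: 1.386 (Δ0.053)

4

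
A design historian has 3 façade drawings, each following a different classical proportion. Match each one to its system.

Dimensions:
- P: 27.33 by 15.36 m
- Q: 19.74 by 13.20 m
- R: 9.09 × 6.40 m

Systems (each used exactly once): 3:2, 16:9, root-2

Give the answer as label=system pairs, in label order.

P=16:9, Q=3:2, R=root-2

P = 27.33/15.36 ≈ 1.779 → 16:9 (1.778)
Q = 19.74/13.20 ≈ 1.495 → 3:2 (1.500)
R = 9.09/6.40 ≈ 1.420 → root-2 (1.414)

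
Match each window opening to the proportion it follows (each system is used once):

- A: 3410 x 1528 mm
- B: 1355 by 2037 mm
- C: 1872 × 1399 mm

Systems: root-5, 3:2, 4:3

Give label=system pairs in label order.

A = 3410/1528 ≈ 2.232 → root-5 (2.236)
B = 2037/1355 ≈ 1.503 → 3:2 (1.500)
C = 1872/1399 ≈ 1.338 → 4:3 (1.333)

A=root-5, B=3:2, C=4:3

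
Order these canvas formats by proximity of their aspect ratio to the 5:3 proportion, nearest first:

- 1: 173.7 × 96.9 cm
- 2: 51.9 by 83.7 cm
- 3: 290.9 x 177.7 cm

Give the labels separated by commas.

3, 2, 1

Ratios: 1 = 173.7 / 96.9 ≈ 1.793; 2 = 83.7 / 51.9 ≈ 1.613; 3 = 290.9 / 177.7 ≈ 1.637.
|Δ from 1.667|: 1 0.126; 2 0.054; 3 0.030.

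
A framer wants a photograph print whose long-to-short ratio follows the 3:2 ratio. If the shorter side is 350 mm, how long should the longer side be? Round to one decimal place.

3:2 = 1.50000.
Longer side = 350 × 1.50000 ≈ 525.000 → 525.0 mm.

525.0 mm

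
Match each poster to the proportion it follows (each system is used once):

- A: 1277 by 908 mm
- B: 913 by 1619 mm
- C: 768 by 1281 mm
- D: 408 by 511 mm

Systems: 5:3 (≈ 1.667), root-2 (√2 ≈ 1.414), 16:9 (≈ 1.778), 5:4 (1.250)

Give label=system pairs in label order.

A=root-2, B=16:9, C=5:3, D=5:4

Ratios: A ≈ 1.406; B ≈ 1.773; C ≈ 1.668; D ≈ 1.252.
Targets: 5:3 ≈ 1.667; root-2 ≈ 1.414; 16:9 ≈ 1.778; 5:4 ≈ 1.250.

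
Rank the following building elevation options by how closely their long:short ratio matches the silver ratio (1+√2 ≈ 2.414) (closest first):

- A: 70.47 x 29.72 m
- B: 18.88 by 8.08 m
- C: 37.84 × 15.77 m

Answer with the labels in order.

C, A, B

A: 70.47/29.72 ≈ 2.371 → |2.371 − 2.414| = 0.043
B: 18.88/8.08 ≈ 2.337 → |2.337 − 2.414| = 0.077
C: 37.84/15.77 ≈ 2.399 → |2.399 − 2.414| = 0.015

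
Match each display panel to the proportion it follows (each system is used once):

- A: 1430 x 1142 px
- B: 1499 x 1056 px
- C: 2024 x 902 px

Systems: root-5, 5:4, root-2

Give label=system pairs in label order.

A = 1430/1142 ≈ 1.252 → 5:4 (1.250)
B = 1499/1056 ≈ 1.420 → root-2 (1.414)
C = 2024/902 ≈ 2.244 → root-5 (2.236)

A=5:4, B=root-2, C=root-5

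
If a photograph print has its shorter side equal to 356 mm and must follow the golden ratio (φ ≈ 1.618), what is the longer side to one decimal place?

576.0 mm

golden ratio ≈ 1.61803.
Longer side = 356 × 1.61803 ≈ 576.019 → 576.0 mm.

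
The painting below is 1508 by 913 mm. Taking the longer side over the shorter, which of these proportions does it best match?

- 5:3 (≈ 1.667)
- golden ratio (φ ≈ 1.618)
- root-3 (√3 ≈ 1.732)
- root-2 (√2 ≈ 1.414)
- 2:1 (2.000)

5:3

1508/913 ≈ 1.652. Nearest candidates are 5:3 (1.667, off by 0.015) and golden ratio (1.618, off by 0.034).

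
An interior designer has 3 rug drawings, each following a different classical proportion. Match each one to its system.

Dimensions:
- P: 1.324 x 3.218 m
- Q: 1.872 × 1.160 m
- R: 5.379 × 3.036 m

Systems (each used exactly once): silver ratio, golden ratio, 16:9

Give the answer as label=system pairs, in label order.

P=silver ratio, Q=golden ratio, R=16:9

P = 3.218/1.324 ≈ 2.431 → silver ratio (2.414)
Q = 1.872/1.160 ≈ 1.614 → golden ratio (1.618)
R = 5.379/3.036 ≈ 1.772 → 16:9 (1.778)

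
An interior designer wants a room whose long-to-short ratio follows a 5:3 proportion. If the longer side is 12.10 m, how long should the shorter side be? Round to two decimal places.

7.26 m

5:3 ≈ 1.66667.
Shorter side = 12.10 ÷ 1.66667 ≈ 7.2600 → 7.26 m.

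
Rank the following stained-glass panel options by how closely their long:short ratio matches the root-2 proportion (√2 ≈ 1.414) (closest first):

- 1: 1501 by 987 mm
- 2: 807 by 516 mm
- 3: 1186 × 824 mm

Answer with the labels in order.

Ratios: 1 = 1501 / 987 ≈ 1.521; 2 = 807 / 516 ≈ 1.564; 3 = 1186 / 824 ≈ 1.439.
|Δ from 1.414|: 1 0.107; 2 0.150; 3 0.025.

3, 1, 2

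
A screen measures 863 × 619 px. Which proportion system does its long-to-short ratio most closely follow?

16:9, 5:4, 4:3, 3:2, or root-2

root-2

863/619 ≈ 1.394. Nearest candidates are root-2 (1.414, off by 0.020) and 4:3 (1.333, off by 0.061).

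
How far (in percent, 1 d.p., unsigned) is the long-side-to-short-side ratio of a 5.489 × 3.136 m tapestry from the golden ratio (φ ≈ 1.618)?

8.2%

Ratio = 5.489 / 3.136 ≈ 1.7503.
Ideal golden ratio ≈ 1.6180. |1.7503 − 1.6180| / 1.6180 ≈ 8.18% → 8.2%.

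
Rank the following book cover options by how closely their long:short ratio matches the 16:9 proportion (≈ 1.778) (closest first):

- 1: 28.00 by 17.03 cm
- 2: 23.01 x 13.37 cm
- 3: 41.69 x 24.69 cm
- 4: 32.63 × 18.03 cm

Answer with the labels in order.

4, 2, 3, 1

1: 28.00/17.03 ≈ 1.644 → |1.644 − 1.778| = 0.134
2: 23.01/13.37 ≈ 1.721 → |1.721 − 1.778| = 0.057
3: 41.69/24.69 ≈ 1.689 → |1.689 − 1.778| = 0.089
4: 32.63/18.03 ≈ 1.810 → |1.810 − 1.778| = 0.032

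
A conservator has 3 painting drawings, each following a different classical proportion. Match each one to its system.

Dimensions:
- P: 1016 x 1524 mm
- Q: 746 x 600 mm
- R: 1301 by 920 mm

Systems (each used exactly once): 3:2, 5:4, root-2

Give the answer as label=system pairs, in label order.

P=3:2, Q=5:4, R=root-2

Ratios: P ≈ 1.500; Q ≈ 1.243; R ≈ 1.414.
Targets: 3:2 ≈ 1.500; 5:4 ≈ 1.250; root-2 ≈ 1.414.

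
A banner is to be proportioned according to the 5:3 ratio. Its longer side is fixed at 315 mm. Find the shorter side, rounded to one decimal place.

189.0 mm

5:3 ≈ 1.66667.
Shorter side = 315 ÷ 1.66667 ≈ 189.000 → 189.0 mm.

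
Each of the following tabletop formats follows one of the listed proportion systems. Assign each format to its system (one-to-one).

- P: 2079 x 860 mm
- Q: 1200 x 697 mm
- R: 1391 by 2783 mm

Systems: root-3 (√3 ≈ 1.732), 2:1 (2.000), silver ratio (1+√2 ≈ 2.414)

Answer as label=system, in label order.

P=silver ratio, Q=root-3, R=2:1

Ratios: P ≈ 2.417; Q ≈ 1.722; R ≈ 2.001.
Targets: root-3 ≈ 1.732; 2:1 ≈ 2.000; silver ratio ≈ 2.414.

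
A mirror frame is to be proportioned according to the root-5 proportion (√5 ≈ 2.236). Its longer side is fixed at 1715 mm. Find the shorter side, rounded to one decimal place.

767.0 mm

root-5 ≈ 2.23607.
Shorter side = 1715 ÷ 2.23607 ≈ 766.971 → 767.0 mm.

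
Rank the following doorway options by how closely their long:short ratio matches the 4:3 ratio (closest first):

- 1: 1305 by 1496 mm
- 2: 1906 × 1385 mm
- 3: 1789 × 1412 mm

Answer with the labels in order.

2, 3, 1

Ratios: 1 = 1496 / 1305 ≈ 1.146; 2 = 1906 / 1385 ≈ 1.376; 3 = 1789 / 1412 ≈ 1.267.
|Δ from 1.333|: 1 0.187; 2 0.043; 3 0.066.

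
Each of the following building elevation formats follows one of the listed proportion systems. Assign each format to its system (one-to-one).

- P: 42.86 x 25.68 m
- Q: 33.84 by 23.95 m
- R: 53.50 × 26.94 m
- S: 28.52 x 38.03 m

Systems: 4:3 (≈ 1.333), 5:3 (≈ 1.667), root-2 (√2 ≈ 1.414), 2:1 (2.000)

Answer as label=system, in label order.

P=5:3, Q=root-2, R=2:1, S=4:3

Ratios: P ≈ 1.669; Q ≈ 1.413; R ≈ 1.986; S ≈ 1.333.
Targets: 4:3 ≈ 1.333; 5:3 ≈ 1.667; root-2 ≈ 1.414; 2:1 ≈ 2.000.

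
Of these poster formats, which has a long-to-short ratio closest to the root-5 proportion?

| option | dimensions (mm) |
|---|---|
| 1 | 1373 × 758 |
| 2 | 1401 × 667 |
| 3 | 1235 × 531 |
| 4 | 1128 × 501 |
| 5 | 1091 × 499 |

Target root-5 ≈ 2.236.
1: 1.811 (Δ0.425)  2: 2.100 (Δ0.136)  3: 2.326 (Δ0.090)  4: 2.251 (Δ0.015)  5: 2.186 (Δ0.050)

4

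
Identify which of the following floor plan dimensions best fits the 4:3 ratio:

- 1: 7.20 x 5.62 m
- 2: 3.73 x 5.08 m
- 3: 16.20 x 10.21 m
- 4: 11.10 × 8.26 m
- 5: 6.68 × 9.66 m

4

Ratios (long/short): 1 ≈ 1.281; 2 ≈ 1.362; 3 ≈ 1.587; 4 ≈ 1.344; 5 ≈ 1.446.
4:3 ≈ 1.333; option 4 is nearest (Δ 0.011).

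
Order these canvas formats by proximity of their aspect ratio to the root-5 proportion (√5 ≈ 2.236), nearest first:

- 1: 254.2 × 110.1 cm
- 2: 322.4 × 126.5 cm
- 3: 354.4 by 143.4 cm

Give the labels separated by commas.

1, 3, 2

1: 254.2/110.1 ≈ 2.309 → |2.309 − 2.236| = 0.073
2: 322.4/126.5 ≈ 2.549 → |2.549 − 2.236| = 0.313
3: 354.4/143.4 ≈ 2.471 → |2.471 − 2.236| = 0.235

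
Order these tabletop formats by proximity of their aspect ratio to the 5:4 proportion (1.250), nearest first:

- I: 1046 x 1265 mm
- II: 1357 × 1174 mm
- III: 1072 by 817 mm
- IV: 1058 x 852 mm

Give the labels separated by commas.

I: 1265/1046 ≈ 1.209 → |1.209 − 1.250| = 0.041
II: 1357/1174 ≈ 1.156 → |1.156 − 1.250| = 0.094
III: 1072/817 ≈ 1.312 → |1.312 − 1.250| = 0.062
IV: 1058/852 ≈ 1.242 → |1.242 − 1.250| = 0.008

IV, I, III, II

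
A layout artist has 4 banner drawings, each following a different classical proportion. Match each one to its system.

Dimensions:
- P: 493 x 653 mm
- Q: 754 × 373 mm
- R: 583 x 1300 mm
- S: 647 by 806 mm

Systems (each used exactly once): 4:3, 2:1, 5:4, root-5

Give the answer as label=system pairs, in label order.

Ratios: P ≈ 1.325; Q ≈ 2.021; R ≈ 2.230; S ≈ 1.246.
Targets: 4:3 ≈ 1.333; 2:1 ≈ 2.000; 5:4 ≈ 1.250; root-5 ≈ 2.236.

P=4:3, Q=2:1, R=root-5, S=5:4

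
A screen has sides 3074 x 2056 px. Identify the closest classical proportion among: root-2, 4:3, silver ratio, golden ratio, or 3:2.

3:2

Ratio = 3074 / 2056 ≈ 1.495.
Distances: root-2 1.414 (Δ 0.081); 4:3 1.333 (Δ 0.162); silver ratio 2.414 (Δ 0.919); golden ratio 1.618 (Δ 0.123); 3:2 1.500 (Δ 0.005).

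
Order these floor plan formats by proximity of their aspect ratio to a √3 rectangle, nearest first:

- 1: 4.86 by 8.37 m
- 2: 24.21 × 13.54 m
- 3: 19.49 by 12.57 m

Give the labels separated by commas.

Ratios: 1 = 8.37 / 4.86 ≈ 1.722; 2 = 24.21 / 13.54 ≈ 1.788; 3 = 19.49 / 12.57 ≈ 1.551.
|Δ from 1.732|: 1 0.010; 2 0.056; 3 0.181.

1, 2, 3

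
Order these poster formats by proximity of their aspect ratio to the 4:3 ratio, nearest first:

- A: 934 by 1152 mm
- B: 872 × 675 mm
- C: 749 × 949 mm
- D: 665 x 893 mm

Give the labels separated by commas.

D, B, C, A

A: 1152/934 ≈ 1.233 → |1.233 − 1.333| = 0.100
B: 872/675 ≈ 1.292 → |1.292 − 1.333| = 0.041
C: 949/749 ≈ 1.267 → |1.267 − 1.333| = 0.066
D: 893/665 ≈ 1.343 → |1.343 − 1.333| = 0.010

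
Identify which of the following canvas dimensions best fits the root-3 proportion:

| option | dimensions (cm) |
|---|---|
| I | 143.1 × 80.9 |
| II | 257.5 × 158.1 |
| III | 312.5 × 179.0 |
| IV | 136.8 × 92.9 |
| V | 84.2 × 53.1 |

Target root-3 ≈ 1.732.
I: 1.769 (Δ0.037)  II: 1.629 (Δ0.103)  III: 1.746 (Δ0.014)  IV: 1.473 (Δ0.259)  V: 1.586 (Δ0.146)

III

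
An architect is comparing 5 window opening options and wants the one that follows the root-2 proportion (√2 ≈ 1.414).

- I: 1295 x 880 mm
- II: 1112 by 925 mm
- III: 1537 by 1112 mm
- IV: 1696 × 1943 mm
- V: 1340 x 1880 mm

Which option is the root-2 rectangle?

Ratios (long/short): I ≈ 1.472; II ≈ 1.202; III ≈ 1.382; IV ≈ 1.146; V ≈ 1.403.
root-2 ≈ 1.414; option V is nearest (Δ 0.011).

V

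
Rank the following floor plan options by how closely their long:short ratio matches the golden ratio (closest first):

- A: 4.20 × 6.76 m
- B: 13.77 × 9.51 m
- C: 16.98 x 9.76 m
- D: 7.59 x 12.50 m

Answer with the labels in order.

Ratios: A = 6.76 / 4.20 ≈ 1.610; B = 13.77 / 9.51 ≈ 1.448; C = 16.98 / 9.76 ≈ 1.740; D = 12.50 / 7.59 ≈ 1.647.
|Δ from 1.618|: A 0.008; B 0.170; C 0.122; D 0.029.

A, D, C, B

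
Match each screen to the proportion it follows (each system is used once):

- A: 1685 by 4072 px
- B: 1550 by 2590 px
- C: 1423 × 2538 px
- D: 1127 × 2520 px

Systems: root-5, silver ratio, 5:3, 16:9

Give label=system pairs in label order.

A=silver ratio, B=5:3, C=16:9, D=root-5

A = 4072/1685 ≈ 2.417 → silver ratio (2.414)
B = 2590/1550 ≈ 1.671 → 5:3 (1.667)
C = 2538/1423 ≈ 1.784 → 16:9 (1.778)
D = 2520/1127 ≈ 2.236 → root-5 (2.236)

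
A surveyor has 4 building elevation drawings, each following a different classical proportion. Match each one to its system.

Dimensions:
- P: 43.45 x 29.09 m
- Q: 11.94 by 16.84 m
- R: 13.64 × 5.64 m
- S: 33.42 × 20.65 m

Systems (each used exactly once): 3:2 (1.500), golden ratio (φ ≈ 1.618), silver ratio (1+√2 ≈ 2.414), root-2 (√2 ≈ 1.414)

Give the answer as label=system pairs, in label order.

Ratios: P ≈ 1.494; Q ≈ 1.410; R ≈ 2.418; S ≈ 1.618.
Targets: 3:2 ≈ 1.500; golden ratio ≈ 1.618; silver ratio ≈ 2.414; root-2 ≈ 1.414.

P=3:2, Q=root-2, R=silver ratio, S=golden ratio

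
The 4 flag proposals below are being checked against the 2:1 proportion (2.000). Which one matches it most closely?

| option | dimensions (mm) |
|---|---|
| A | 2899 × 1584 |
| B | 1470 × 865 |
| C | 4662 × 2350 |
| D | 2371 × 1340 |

C

Ratios (long/short): A ≈ 1.830; B ≈ 1.699; C ≈ 1.984; D ≈ 1.769.
2:1 ≈ 2.000; option C is nearest (Δ 0.016).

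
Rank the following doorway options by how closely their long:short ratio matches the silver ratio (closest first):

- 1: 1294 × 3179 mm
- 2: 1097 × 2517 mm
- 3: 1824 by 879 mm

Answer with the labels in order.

Ratios: 1 = 3179 / 1294 ≈ 2.457; 2 = 2517 / 1097 ≈ 2.294; 3 = 1824 / 879 ≈ 2.075.
|Δ from 2.414|: 1 0.043; 2 0.120; 3 0.339.

1, 2, 3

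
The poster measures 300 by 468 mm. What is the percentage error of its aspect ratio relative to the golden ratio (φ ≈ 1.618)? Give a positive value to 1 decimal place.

3.6%

Ratio = 468 / 300 ≈ 1.5600.
Ideal golden ratio ≈ 1.6180. |1.5600 − 1.6180| / 1.6180 ≈ 3.58% → 3.6%.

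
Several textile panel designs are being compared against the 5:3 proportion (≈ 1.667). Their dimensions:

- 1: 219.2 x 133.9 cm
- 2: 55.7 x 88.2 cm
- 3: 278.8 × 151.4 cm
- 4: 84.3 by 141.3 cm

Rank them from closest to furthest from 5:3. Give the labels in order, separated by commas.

1: 219.2/133.9 ≈ 1.637 → |1.637 − 1.667| = 0.030
2: 88.2/55.7 ≈ 1.583 → |1.583 − 1.667| = 0.084
3: 278.8/151.4 ≈ 1.841 → |1.841 − 1.667| = 0.174
4: 141.3/84.3 ≈ 1.676 → |1.676 − 1.667| = 0.009

4, 1, 2, 3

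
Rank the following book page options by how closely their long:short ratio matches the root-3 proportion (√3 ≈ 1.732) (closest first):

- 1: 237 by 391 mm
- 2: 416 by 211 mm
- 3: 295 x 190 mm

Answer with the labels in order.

1, 3, 2

Ratios: 1 = 391 / 237 ≈ 1.650; 2 = 416 / 211 ≈ 1.972; 3 = 295 / 190 ≈ 1.553.
|Δ from 1.732|: 1 0.082; 2 0.240; 3 0.179.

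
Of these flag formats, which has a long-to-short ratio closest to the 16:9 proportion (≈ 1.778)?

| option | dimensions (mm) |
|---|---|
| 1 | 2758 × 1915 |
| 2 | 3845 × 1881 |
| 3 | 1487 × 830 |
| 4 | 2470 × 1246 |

3

Target 16:9 ≈ 1.778.
1: 1.440 (Δ0.338)  2: 2.044 (Δ0.266)  3: 1.792 (Δ0.014)  4: 1.982 (Δ0.204)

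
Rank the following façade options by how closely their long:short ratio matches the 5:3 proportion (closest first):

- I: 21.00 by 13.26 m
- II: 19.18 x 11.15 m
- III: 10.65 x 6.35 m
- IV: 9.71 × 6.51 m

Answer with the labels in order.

III, II, I, IV

I: 21.00/13.26 ≈ 1.584 → |1.584 − 1.667| = 0.083
II: 19.18/11.15 ≈ 1.720 → |1.720 − 1.667| = 0.053
III: 10.65/6.35 ≈ 1.677 → |1.677 − 1.667| = 0.010
IV: 9.71/6.51 ≈ 1.492 → |1.492 − 1.667| = 0.175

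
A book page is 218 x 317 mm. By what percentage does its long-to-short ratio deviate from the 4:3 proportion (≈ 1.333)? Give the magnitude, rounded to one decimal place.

Ratio = 317 / 218 ≈ 1.4541.
Ideal 4:3 ≈ 1.3333. |1.4541 − 1.3333| / 1.3333 ≈ 9.06% → 9.1%.

9.1%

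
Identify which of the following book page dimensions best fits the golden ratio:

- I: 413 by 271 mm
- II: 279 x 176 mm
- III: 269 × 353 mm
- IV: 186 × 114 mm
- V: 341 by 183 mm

IV

Ratios (long/short): I ≈ 1.524; II ≈ 1.585; III ≈ 1.312; IV ≈ 1.632; V ≈ 1.863.
golden ratio ≈ 1.618; option IV is nearest (Δ 0.014).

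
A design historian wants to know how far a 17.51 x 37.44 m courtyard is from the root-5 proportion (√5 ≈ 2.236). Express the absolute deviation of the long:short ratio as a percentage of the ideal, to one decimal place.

4.4%

Ratio = 37.44 / 17.51 ≈ 2.1382.
Ideal root-5 ≈ 2.2361. |2.1382 − 2.2361| / 2.2361 ≈ 4.38% → 4.4%.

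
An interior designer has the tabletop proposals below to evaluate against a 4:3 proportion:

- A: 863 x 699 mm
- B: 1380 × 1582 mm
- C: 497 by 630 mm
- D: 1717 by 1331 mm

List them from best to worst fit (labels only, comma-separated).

D, C, A, B

Ratios: A = 863 / 699 ≈ 1.235; B = 1582 / 1380 ≈ 1.146; C = 630 / 497 ≈ 1.268; D = 1717 / 1331 ≈ 1.290.
|Δ from 1.333|: A 0.098; B 0.187; C 0.065; D 0.043.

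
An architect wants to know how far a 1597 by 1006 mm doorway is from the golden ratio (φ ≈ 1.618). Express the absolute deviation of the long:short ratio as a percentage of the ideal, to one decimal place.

1.9%

Ratio = 1597 / 1006 ≈ 1.5875.
Ideal golden ratio ≈ 1.6180. |1.5875 − 1.6180| / 1.6180 ≈ 1.89% → 1.9%.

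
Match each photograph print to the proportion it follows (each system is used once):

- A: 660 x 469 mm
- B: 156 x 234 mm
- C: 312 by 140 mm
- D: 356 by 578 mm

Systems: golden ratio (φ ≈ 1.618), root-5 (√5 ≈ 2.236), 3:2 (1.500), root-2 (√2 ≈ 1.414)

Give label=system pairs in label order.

Ratios: A ≈ 1.407; B ≈ 1.500; C ≈ 2.229; D ≈ 1.624.
Targets: golden ratio ≈ 1.618; root-5 ≈ 2.236; 3:2 ≈ 1.500; root-2 ≈ 1.414.

A=root-2, B=3:2, C=root-5, D=golden ratio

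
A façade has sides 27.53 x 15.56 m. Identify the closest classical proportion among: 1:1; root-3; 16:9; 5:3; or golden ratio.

16:9

27.53/15.56 ≈ 1.769. Nearest candidates are 16:9 (1.778, off by 0.009) and root-3 (1.732, off by 0.037).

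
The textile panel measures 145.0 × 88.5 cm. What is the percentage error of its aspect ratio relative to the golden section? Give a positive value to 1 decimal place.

1.3%

Ratio = 145.0 / 88.5 ≈ 1.6384.
Ideal golden ratio ≈ 1.6180. |1.6384 − 1.6180| / 1.6180 ≈ 1.26% → 1.3%.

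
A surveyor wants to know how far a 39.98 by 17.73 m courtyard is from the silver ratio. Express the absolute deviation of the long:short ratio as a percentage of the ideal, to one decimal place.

6.6%

Ratio = 39.98 / 17.73 ≈ 2.2549.
Ideal silver ratio ≈ 2.4142. |2.2549 − 2.4142| / 2.4142 ≈ 6.60% → 6.6%.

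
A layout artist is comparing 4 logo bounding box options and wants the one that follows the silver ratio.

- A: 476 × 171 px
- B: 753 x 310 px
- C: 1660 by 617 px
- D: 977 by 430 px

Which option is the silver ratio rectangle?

Ratios (long/short): A ≈ 2.784; B ≈ 2.429; C ≈ 2.690; D ≈ 2.272.
silver ratio ≈ 2.414; option B is nearest (Δ 0.015).

B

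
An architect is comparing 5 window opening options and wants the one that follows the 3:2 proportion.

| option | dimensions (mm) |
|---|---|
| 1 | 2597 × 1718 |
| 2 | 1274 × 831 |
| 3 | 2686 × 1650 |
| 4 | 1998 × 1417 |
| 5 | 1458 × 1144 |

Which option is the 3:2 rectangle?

1

Ratios (long/short): 1 ≈ 1.512; 2 ≈ 1.533; 3 ≈ 1.628; 4 ≈ 1.410; 5 ≈ 1.274.
3:2 ≈ 1.500; option 1 is nearest (Δ 0.012).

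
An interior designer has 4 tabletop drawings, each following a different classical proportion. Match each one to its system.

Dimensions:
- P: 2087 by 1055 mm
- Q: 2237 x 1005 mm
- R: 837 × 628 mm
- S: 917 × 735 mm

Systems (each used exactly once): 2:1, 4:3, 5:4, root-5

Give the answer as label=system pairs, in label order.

P = 2087/1055 ≈ 1.978 → 2:1 (2.000)
Q = 2237/1005 ≈ 2.226 → root-5 (2.236)
R = 837/628 ≈ 1.333 → 4:3 (1.333)
S = 917/735 ≈ 1.248 → 5:4 (1.250)

P=2:1, Q=root-5, R=4:3, S=5:4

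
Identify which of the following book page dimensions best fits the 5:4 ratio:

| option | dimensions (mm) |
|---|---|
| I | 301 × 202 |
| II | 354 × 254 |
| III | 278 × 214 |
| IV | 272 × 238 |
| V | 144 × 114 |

V

Ratios (long/short): I ≈ 1.490; II ≈ 1.394; III ≈ 1.299; IV ≈ 1.143; V ≈ 1.263.
5:4 ≈ 1.250; option V is nearest (Δ 0.013).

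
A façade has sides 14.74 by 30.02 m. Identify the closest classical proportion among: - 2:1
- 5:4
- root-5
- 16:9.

2:1

30.02/14.74 ≈ 2.037. Nearest candidates are 2:1 (2.000, off by 0.037) and root-5 (2.236, off by 0.199).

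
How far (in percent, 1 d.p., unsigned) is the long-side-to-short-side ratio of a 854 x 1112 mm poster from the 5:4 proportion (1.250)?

Ratio = 1112 / 854 ≈ 1.3021.
Ideal 5:4 = 1.2500. |1.3021 − 1.2500| / 1.2500 ≈ 4.17% → 4.2%.

4.2%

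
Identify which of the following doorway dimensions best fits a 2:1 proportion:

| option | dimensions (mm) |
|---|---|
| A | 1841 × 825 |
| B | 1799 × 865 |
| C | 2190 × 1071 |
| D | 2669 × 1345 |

Ratios (long/short): A ≈ 2.232; B ≈ 2.080; C ≈ 2.045; D ≈ 1.984.
2:1 ≈ 2.000; option D is nearest (Δ 0.016).

D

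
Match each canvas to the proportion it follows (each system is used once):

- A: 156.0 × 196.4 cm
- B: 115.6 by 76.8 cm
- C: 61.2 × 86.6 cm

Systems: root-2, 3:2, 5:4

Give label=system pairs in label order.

A=5:4, B=3:2, C=root-2

A = 196.4/156.0 ≈ 1.259 → 5:4 (1.250)
B = 115.6/76.8 ≈ 1.505 → 3:2 (1.500)
C = 86.6/61.2 ≈ 1.415 → root-2 (1.414)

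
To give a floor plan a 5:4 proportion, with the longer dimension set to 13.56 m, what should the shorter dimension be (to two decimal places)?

5:4 = 1.25000.
Shorter side = 13.56 ÷ 1.25000 ≈ 10.8480 → 10.85 m.

10.85 m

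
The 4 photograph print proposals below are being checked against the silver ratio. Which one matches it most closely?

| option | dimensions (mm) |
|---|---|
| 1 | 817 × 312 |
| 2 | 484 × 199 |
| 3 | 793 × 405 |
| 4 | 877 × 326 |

Target silver ratio ≈ 2.414.
1: 2.619 (Δ0.205)  2: 2.432 (Δ0.018)  3: 1.958 (Δ0.456)  4: 2.690 (Δ0.276)

2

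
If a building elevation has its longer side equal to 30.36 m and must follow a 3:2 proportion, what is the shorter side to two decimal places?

20.24 m

3:2 = 1.50000.
Shorter side = 30.36 ÷ 1.50000 ≈ 20.2400 → 20.24 m.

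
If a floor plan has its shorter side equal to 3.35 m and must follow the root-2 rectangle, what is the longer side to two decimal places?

4.74 m

root-2 ≈ 1.41421.
Longer side = 3.35 × 1.41421 ≈ 4.7376 → 4.74 m.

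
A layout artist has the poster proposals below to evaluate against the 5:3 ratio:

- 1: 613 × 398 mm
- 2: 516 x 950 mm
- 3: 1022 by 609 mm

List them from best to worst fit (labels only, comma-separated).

1: 613/398 ≈ 1.540 → |1.540 − 1.667| = 0.127
2: 950/516 ≈ 1.841 → |1.841 − 1.667| = 0.174
3: 1022/609 ≈ 1.678 → |1.678 − 1.667| = 0.011

3, 1, 2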